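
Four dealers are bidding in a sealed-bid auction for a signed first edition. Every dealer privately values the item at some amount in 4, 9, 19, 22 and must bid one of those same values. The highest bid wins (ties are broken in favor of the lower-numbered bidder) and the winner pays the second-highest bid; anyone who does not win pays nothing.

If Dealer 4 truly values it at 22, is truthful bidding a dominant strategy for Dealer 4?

Yes

Check each profile of the others' bids and compare truth against every alternative bid.
Others bid (4, 4, 19): truth gives 3, best alternative gives 0.
Others bid (4, 9, 19): truth gives 3, best alternative gives 0.
Others bid (4, 19, 4): truth gives 3, best alternative gives 0.
Others bid (4, 19, 9): truth gives 3, best alternative gives 0.
Others bid (4, 19, 19): truth gives 3, best alternative gives 0.
Others bid (9, 4, 19): truth gives 3, best alternative gives 0.
(Remaining 58 profiles checked similarly; truth is weakly best in each.)
In every case the truthful bid is at least as good as any alternative, so it is a dominant strategy.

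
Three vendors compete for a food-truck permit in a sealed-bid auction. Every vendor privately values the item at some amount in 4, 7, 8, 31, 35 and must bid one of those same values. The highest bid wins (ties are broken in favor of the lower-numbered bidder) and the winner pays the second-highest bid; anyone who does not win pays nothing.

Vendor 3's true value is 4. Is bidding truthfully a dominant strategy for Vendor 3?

Yes

Check each profile of the others' bids and compare truth against every alternative bid.
Others bid (4, 4): truth gives 0, best alternative gives 0.
Others bid (4, 7): truth gives 0, best alternative gives 0.
Others bid (4, 8): truth gives 0, best alternative gives 0.
Others bid (4, 31): truth gives 0, best alternative gives 0.
Others bid (4, 35): truth gives 0, best alternative gives 0.
Others bid (7, 4): truth gives 0, best alternative gives 0.
(Remaining 19 profiles checked similarly; truth is weakly best in each.)
In every case the truthful bid is at least as good as any alternative, so it is a dominant strategy.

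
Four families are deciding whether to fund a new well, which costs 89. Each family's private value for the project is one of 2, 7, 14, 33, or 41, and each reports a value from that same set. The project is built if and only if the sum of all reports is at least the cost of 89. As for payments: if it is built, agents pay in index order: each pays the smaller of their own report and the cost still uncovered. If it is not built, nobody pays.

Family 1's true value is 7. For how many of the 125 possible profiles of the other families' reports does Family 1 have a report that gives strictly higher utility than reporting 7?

20

Others report (7, 41, 41): truth gives 0; report 2 gives 5 > 0. Violating.
Others report (14, 33, 41): truth gives 0; report 2 gives 5 > 0. Violating.
Others report (14, 41, 33): truth gives 0; report 2 gives 5 > 0. Violating.
Others report (14, 41, 41): truth gives 0; report 2 gives 5 > 0. Violating.
Others report (2, 2, 2): truth gives 0; no alternative beats it.
Others report (2, 2, 7): truth gives 0; no alternative beats it.
(Checking all 125 profiles: 20 have a profitable deviation, 105 do not.)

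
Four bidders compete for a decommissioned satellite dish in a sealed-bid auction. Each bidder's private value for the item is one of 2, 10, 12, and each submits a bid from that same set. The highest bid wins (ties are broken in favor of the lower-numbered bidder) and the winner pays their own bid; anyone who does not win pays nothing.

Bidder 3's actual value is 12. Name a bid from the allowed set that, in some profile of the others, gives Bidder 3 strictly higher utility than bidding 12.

Suppose Bidder 1 bids 2, Bidder 2 bids 2 and Bidder 4 bids 2.
Bid 12: wins, pays 12, utility 12 - 12 = 0.
Bid 10: wins, pays 10, utility 12 - 10 = 2.
So bidding 10 beats truth here (2 > 0).

10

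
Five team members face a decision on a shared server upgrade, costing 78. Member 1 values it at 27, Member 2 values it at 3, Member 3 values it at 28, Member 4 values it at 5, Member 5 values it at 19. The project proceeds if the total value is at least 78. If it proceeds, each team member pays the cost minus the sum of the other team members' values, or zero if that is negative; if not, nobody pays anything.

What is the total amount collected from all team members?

63

Total value 82 ≥ cost 78, so it is built.
Member 1: others sum to 55; max(0, 78 - 55) = 23.
Member 2: others sum to 79; max(0, 78 - 79) = 0.
Member 3: others sum to 54; max(0, 78 - 54) = 24.
Member 4: others sum to 77; max(0, 78 - 77) = 1.
Member 5: others sum to 63; max(0, 78 - 63) = 15.
Total collected = 23 + 0 + 24 + 1 + 15 = 63.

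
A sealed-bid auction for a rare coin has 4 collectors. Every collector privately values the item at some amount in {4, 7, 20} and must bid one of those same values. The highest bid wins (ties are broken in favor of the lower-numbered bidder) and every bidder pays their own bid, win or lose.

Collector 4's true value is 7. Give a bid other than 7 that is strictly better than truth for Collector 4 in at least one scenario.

Suppose Collector 1 bids 4, Collector 2 bids 4 and Collector 3 bids 7.
Bid 7: loses but pays 7, utility -7.
Bid 4: loses but pays 4, utility -4.
So bidding 4 beats truth here (-4 > -7).

4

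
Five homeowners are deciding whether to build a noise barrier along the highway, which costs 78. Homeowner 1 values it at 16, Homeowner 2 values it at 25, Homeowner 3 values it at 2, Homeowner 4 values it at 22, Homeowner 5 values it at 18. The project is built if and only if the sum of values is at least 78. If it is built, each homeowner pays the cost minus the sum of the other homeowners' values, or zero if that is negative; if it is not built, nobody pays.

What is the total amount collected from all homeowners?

61

Total value 83 ≥ cost 78, so it is built.
Homeowner 1: others sum to 67; max(0, 78 - 67) = 11.
Homeowner 2: others sum to 58; max(0, 78 - 58) = 20.
Homeowner 3: others sum to 81; max(0, 78 - 81) = 0.
Homeowner 4: others sum to 61; max(0, 78 - 61) = 17.
Homeowner 5: others sum to 65; max(0, 78 - 65) = 13.
Total collected = 11 + 20 + 0 + 17 + 13 = 61.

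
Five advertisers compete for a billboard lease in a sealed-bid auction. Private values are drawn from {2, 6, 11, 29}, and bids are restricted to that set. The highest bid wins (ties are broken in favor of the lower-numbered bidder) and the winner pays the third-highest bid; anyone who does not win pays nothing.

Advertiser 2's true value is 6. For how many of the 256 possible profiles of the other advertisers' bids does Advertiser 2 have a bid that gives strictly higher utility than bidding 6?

8

Others bid (2, 2, 2, 11): truth gives 0; bid 11 gives 4 > 0. Violating.
Others bid (2, 2, 2, 29): truth gives 0; bid 29 gives 4 > 0. Violating.
Others bid (2, 2, 11, 2): truth gives 0; bid 11 gives 4 > 0. Violating.
Others bid (2, 2, 29, 2): truth gives 0; bid 29 gives 4 > 0. Violating.
Others bid (2, 2, 2, 2): truth gives 4; no alternative beats it.
Others bid (2, 2, 2, 6): truth gives 4; no alternative beats it.
(Checking all 256 profiles: 8 have a profitable deviation, 248 do not.)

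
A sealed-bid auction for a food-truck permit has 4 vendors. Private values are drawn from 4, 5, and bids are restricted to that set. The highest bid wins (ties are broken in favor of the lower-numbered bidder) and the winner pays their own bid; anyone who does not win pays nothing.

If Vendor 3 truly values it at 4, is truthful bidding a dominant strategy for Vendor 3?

Check each profile of the others' bids and compare truth against every alternative bid.
Others bid (4, 4, 4): truth gives 0, best alternative gives -1.
Others bid (4, 4, 5): truth gives 0, best alternative gives -1.
Others bid (4, 5, 4): truth gives 0, best alternative gives 0.
Others bid (4, 5, 5): truth gives 0, best alternative gives 0.
Others bid (5, 4, 4): truth gives 0, best alternative gives 0.
Others bid (5, 4, 5): truth gives 0, best alternative gives 0.
(Remaining 2 profiles checked similarly; truth is weakly best in each.)
In every case the truthful bid is at least as good as any alternative, so it is a dominant strategy.

Yes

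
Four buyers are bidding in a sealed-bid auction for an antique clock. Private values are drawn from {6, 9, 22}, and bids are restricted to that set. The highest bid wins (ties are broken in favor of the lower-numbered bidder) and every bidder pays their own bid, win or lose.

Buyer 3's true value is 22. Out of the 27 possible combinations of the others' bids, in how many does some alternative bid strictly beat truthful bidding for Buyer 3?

Others bid (6, 6, 6): truth gives 0; bid 9 gives 13 > 0. Violating.
Others bid (6, 6, 9): truth gives 0; bid 9 gives 13 > 0. Violating.
Others bid (6, 22, 6): truth gives -22; bid 6 gives -6 > -22. Violating.
Others bid (6, 22, 9): truth gives -22; bid 6 gives -6 > -22. Violating.
Others bid (6, 6, 22): truth gives 0; no alternative beats it.
Others bid (6, 9, 6): truth gives 0; no alternative beats it.
(Checking all 27 profiles: 17 have a profitable deviation, 10 do not.)

17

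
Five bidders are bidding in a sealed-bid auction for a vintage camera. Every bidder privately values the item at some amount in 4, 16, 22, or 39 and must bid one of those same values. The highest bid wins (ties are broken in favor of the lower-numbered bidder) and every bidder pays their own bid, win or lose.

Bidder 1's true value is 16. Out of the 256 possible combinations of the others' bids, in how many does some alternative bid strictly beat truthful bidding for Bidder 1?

241

Others bid (4, 4, 4, 4): truth gives 0; bid 4 gives 12 > 0. Violating.
Others bid (4, 4, 4, 22): truth gives -16; bid 4 gives -4 > -16. Violating.
Others bid (4, 4, 4, 39): truth gives -16; bid 4 gives -4 > -16. Violating.
Others bid (4, 4, 16, 22): truth gives -16; bid 4 gives -4 > -16. Violating.
Others bid (4, 4, 4, 16): truth gives 0; no alternative beats it.
Others bid (4, 4, 16, 4): truth gives 0; no alternative beats it.
(Checking all 256 profiles: 241 have a profitable deviation, 15 do not.)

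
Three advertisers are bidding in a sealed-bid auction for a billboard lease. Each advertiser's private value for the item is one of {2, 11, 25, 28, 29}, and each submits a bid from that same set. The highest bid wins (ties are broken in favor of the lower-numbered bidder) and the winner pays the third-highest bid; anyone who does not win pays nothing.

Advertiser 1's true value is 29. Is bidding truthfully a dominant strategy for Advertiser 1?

Yes

Check each profile of the others' bids and compare truth against every alternative bid.
Others bid (2, 29): truth gives 27, best alternative gives 0.
Others bid (29, 2): truth gives 27, best alternative gives 0.
Others bid (11, 29): truth gives 18, best alternative gives 0.
Others bid (29, 11): truth gives 18, best alternative gives 0.
Others bid (25, 29): truth gives 4, best alternative gives 0.
Others bid (29, 25): truth gives 4, best alternative gives 0.
(Remaining 19 profiles checked similarly; truth is weakly best in each.)
In every case the truthful bid is at least as good as any alternative, so it is a dominant strategy.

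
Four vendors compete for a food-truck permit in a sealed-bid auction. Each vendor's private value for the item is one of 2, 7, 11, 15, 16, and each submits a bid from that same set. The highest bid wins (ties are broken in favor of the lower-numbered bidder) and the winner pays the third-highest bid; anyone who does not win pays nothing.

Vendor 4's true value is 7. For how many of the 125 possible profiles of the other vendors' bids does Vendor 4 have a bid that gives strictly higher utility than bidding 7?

9

Others bid (2, 2, 7): truth gives 0; bid 11 gives 5 > 0. Violating.
Others bid (2, 2, 11): truth gives 0; bid 15 gives 5 > 0. Violating.
Others bid (2, 2, 15): truth gives 0; bid 16 gives 5 > 0. Violating.
Others bid (2, 7, 2): truth gives 0; bid 11 gives 5 > 0. Violating.
Others bid (2, 2, 2): truth gives 5; no alternative beats it.
Others bid (2, 2, 16): truth gives 0; no alternative beats it.
(Checking all 125 profiles: 9 have a profitable deviation, 116 do not.)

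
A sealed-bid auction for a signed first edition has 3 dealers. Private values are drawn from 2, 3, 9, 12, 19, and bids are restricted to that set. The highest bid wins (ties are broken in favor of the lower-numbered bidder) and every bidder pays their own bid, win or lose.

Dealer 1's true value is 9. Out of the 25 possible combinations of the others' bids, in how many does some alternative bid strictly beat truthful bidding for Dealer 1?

20

Others bid (2, 2): truth gives 0; bid 2 gives 7 > 0. Violating.
Others bid (2, 3): truth gives 0; bid 3 gives 6 > 0. Violating.
Others bid (2, 12): truth gives -9; bid 2 gives -2 > -9. Violating.
Others bid (2, 19): truth gives -9; bid 2 gives -2 > -9. Violating.
Others bid (2, 9): truth gives 0; no alternative beats it.
Others bid (3, 9): truth gives 0; no alternative beats it.
(Checking all 25 profiles: 20 have a profitable deviation, 5 do not.)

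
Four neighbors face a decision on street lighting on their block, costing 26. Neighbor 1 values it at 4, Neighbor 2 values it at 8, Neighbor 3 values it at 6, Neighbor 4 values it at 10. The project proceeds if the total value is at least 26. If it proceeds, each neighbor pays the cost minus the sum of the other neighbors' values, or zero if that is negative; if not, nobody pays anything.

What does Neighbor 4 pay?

Total value 28 ≥ cost 26, so the project is built.
The other neighbors' values sum to 18.
Cost minus that sum is 26 - 18 = 8.

8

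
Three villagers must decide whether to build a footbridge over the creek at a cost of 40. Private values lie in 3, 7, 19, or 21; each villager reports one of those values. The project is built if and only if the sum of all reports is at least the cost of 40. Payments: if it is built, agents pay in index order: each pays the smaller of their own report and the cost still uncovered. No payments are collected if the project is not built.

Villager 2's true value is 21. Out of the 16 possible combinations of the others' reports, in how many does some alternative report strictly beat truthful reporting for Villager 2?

Others report (3, 19): truth gives 0; report 19 gives 2 > 0. Violating.
Others report (3, 21): truth gives 0; report 19 gives 2 > 0. Violating.
Others report (7, 19): truth gives 0; report 19 gives 2 > 0. Violating.
Others report (7, 21): truth gives 0; report 19 gives 2 > 0. Violating.
Others report (3, 3): truth gives 0; no alternative beats it.
Others report (3, 7): truth gives 0; no alternative beats it.
(Checking all 16 profiles: 10 have a profitable deviation, 6 do not.)

10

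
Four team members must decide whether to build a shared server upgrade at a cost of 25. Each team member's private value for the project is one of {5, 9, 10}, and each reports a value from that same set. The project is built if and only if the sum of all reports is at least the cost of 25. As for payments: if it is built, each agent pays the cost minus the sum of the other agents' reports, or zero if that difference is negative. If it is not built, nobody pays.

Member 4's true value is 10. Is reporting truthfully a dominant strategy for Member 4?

Check each profile of the others' reports and compare truth against every alternative report.
Others report (5, 10, 10): truth gives 10, best alternative gives 10.
Others report (9, 9, 9): truth gives 10, best alternative gives 10.
Others report (9, 9, 10): truth gives 10, best alternative gives 10.
Others report (9, 10, 9): truth gives 10, best alternative gives 10.
Others report (9, 10, 10): truth gives 10, best alternative gives 10.
Others report (10, 5, 10): truth gives 10, best alternative gives 10.
(Remaining 21 profiles checked similarly; truth is weakly best in each.)
In every case the truthful report is at least as good as any alternative, so it is a dominant strategy.

Yes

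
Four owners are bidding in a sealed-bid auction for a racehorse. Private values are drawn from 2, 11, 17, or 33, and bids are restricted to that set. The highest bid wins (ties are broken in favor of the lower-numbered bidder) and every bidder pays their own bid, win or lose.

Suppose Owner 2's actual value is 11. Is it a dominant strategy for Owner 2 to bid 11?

No

Consider the case where Owner 1 bids 2, Owner 3 bids 2 and Owner 4 bids 17.
Truthful bid 11: loses but pays 11, utility -11.
Bid 2 instead: loses but pays 2, utility -2.
Since -2 > -11, bidding 2 is strictly better here, so truthful bidding is not dominant.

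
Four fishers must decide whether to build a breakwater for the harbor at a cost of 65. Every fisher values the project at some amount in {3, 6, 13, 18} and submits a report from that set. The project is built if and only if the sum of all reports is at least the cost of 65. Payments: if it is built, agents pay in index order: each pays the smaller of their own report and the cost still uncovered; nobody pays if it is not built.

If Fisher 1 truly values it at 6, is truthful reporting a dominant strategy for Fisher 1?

Check each profile of the others' reports and compare truth against every alternative report.
Others report (3, 3, 3): truth gives 0, best alternative gives 0.
Others report (3, 3, 6): truth gives 0, best alternative gives 0.
Others report (3, 3, 13): truth gives 0, best alternative gives 0.
Others report (3, 3, 18): truth gives 0, best alternative gives 0.
Others report (3, 6, 3): truth gives 0, best alternative gives 0.
Others report (3, 6, 6): truth gives 0, best alternative gives 0.
(Remaining 58 profiles checked similarly; truth is weakly best in each.)
In every case the truthful report is at least as good as any alternative, so it is a dominant strategy.

Yes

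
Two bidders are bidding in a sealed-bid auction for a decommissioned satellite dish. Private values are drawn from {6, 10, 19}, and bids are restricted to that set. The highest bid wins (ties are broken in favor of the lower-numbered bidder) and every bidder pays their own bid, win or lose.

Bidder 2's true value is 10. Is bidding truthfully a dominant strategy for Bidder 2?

Consider the case where Bidder 1 bids 10.
Truthful bid 10: loses but pays 10, utility -10.
Bid 6 instead: loses but pays 6, utility -6.
Since -6 > -10, bidding 6 is strictly better here, so truthful bidding is not dominant.

No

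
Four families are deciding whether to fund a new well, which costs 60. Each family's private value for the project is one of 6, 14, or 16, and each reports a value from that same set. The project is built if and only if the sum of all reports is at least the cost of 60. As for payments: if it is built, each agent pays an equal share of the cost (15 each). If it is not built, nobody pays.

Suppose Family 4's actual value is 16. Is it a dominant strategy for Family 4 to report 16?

Yes

Check each profile of the others' reports and compare truth against every alternative report.
Others report (14, 14, 16): truth gives 1, best alternative gives 0.
Others report (14, 16, 14): truth gives 1, best alternative gives 0.
Others report (16, 14, 14): truth gives 1, best alternative gives 0.
Others report (14, 16, 16): truth gives 1, best alternative gives 1.
Others report (16, 14, 16): truth gives 1, best alternative gives 1.
Others report (16, 16, 14): truth gives 1, best alternative gives 1.
(Remaining 21 profiles checked similarly; truth is weakly best in each.)
In every case the truthful report is at least as good as any alternative, so it is a dominant strategy.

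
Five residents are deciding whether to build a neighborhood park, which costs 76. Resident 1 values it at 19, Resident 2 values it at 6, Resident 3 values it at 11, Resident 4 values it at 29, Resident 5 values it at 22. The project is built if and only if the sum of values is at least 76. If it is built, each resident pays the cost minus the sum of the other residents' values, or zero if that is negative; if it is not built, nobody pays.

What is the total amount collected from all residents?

Total value 87 ≥ cost 76, so it is built.
Resident 1: others sum to 68; max(0, 76 - 68) = 8.
Resident 2: others sum to 81; max(0, 76 - 81) = 0.
Resident 3: others sum to 76; max(0, 76 - 76) = 0.
Resident 4: others sum to 58; max(0, 76 - 58) = 18.
Resident 5: others sum to 65; max(0, 76 - 65) = 11.
Total collected = 8 + 0 + 0 + 18 + 11 = 37.

37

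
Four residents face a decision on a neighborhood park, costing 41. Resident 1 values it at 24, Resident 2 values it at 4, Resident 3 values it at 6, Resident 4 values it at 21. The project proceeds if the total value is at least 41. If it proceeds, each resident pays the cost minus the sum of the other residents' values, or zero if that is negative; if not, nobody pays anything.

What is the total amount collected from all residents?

17

Total value 55 ≥ cost 41, so it is built.
Resident 1: others sum to 31; max(0, 41 - 31) = 10.
Resident 2: others sum to 51; max(0, 41 - 51) = 0.
Resident 3: others sum to 49; max(0, 41 - 49) = 0.
Resident 4: others sum to 34; max(0, 41 - 34) = 7.
Total collected = 10 + 0 + 0 + 7 = 17.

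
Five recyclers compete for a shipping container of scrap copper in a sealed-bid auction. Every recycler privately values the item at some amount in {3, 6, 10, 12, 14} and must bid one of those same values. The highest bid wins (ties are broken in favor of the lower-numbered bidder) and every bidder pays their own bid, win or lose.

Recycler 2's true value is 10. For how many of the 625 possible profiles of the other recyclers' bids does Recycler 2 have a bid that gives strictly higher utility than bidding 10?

579

Others bid (3, 3, 3, 3): truth gives 0; bid 6 gives 4 > 0. Violating.
Others bid (3, 3, 3, 6): truth gives 0; bid 6 gives 4 > 0. Violating.
Others bid (3, 3, 3, 12): truth gives -10; bid 12 gives -2 > -10. Violating.
Others bid (3, 3, 3, 14): truth gives -10; bid 3 gives -3 > -10. Violating.
Others bid (3, 3, 3, 10): truth gives 0; no alternative beats it.
Others bid (3, 3, 6, 10): truth gives 0; no alternative beats it.
(Checking all 625 profiles: 579 have a profitable deviation, 46 do not.)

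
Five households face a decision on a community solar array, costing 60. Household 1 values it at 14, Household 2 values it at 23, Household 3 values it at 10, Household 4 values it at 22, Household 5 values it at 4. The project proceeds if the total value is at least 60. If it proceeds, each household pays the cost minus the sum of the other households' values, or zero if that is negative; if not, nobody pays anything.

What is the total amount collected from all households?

20

Total value 73 ≥ cost 60, so it is built.
Household 1: others sum to 59; max(0, 60 - 59) = 1.
Household 2: others sum to 50; max(0, 60 - 50) = 10.
Household 3: others sum to 63; max(0, 60 - 63) = 0.
Household 4: others sum to 51; max(0, 60 - 51) = 9.
Household 5: others sum to 69; max(0, 60 - 69) = 0.
Total collected = 1 + 10 + 0 + 9 + 0 = 20.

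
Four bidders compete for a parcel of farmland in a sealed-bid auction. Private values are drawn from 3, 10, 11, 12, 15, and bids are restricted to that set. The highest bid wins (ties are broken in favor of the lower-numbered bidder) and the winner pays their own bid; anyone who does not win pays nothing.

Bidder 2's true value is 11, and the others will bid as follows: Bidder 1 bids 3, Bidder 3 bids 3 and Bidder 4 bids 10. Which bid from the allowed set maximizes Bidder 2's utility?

10

Bid 3: loses, pays 0, utility 0.
Bid 10: wins, pays 10, utility 11 - 10 = 1.
Bid 11: wins, pays 11, utility 11 - 11 = 0.
Bid 12: wins, pays 12, utility 11 - 12 = -1.
Bid 15: wins, pays 15, utility 11 - 15 = -4.
The best choice is 10 with utility 1.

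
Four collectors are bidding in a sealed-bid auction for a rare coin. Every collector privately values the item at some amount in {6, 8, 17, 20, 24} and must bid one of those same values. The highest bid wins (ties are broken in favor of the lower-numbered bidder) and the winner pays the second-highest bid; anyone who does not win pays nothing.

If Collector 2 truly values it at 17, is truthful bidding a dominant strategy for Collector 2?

Yes

Check each profile of the others' bids and compare truth against every alternative bid.
Others bid (6, 6, 6): truth gives 11, best alternative gives 11.
Others bid (6, 6, 8): truth gives 9, best alternative gives 9.
Others bid (6, 8, 6): truth gives 9, best alternative gives 9.
Others bid (6, 8, 8): truth gives 9, best alternative gives 9.
Others bid (8, 6, 6): truth gives 9, best alternative gives 9.
Others bid (8, 6, 8): truth gives 9, best alternative gives 9.
(Remaining 119 profiles checked similarly; truth is weakly best in each.)
In every case the truthful bid is at least as good as any alternative, so it is a dominant strategy.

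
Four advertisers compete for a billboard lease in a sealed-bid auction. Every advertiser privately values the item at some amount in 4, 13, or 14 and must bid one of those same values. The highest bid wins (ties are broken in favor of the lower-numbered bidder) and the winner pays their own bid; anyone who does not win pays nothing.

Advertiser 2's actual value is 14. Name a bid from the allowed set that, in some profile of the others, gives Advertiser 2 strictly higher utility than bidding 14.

13

Suppose Advertiser 1 bids 4, Advertiser 3 bids 4 and Advertiser 4 bids 4.
Bid 14: wins, pays 14, utility 14 - 14 = 0.
Bid 13: wins, pays 13, utility 14 - 13 = 1.
So bidding 13 beats truth here (1 > 0).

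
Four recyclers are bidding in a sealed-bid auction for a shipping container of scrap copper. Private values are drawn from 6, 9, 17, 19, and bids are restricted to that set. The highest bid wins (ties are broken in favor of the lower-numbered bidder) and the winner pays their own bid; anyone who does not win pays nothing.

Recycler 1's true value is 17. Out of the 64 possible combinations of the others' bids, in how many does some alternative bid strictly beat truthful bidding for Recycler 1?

8

Others bid (6, 6, 6): truth gives 0; bid 6 gives 11 > 0. Violating.
Others bid (6, 6, 9): truth gives 0; bid 9 gives 8 > 0. Violating.
Others bid (6, 9, 6): truth gives 0; bid 9 gives 8 > 0. Violating.
Others bid (6, 9, 9): truth gives 0; bid 9 gives 8 > 0. Violating.
Others bid (6, 6, 17): truth gives 0; no alternative beats it.
Others bid (6, 6, 19): truth gives 0; no alternative beats it.
(Checking all 64 profiles: 8 have a profitable deviation, 56 do not.)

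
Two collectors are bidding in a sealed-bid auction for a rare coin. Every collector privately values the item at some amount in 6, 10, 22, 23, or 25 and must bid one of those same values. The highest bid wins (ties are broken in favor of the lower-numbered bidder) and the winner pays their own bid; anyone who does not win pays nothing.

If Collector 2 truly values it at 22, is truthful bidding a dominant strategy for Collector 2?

Consider the case where Collector 1 bids 6.
Truthful bid 22: wins, pays 22, utility 22 - 22 = 0.
Bid 10 instead: wins, pays 10, utility 22 - 10 = 12.
Since 12 > 0, bidding 10 is strictly better here, so truthful bidding is not dominant.

No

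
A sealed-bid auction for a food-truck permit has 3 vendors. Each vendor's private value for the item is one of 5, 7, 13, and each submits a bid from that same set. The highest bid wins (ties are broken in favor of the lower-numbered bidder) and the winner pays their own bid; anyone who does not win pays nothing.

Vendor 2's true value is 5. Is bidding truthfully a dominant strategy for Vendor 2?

Yes

Check each profile of the others' bids and compare truth against every alternative bid.
Others bid (5, 5): truth gives 0, best alternative gives -2.
Others bid (5, 7): truth gives 0, best alternative gives -2.
Others bid (5, 13): truth gives 0, best alternative gives 0.
Others bid (7, 5): truth gives 0, best alternative gives 0.
Others bid (7, 7): truth gives 0, best alternative gives 0.
Others bid (7, 13): truth gives 0, best alternative gives 0.
(Remaining 3 profiles checked similarly; truth is weakly best in each.)
In every case the truthful bid is at least as good as any alternative, so it is a dominant strategy.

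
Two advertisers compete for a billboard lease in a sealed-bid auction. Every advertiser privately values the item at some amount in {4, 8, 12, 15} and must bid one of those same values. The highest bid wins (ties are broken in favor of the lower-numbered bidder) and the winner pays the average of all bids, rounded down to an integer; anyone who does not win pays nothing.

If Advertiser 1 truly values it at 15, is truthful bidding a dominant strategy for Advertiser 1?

Consider the case where Advertiser 2 bids 4.
Truthful bid 15: wins, pays 9, utility 15 - 9 = 6.
Bid 4 instead: wins, pays 4, utility 15 - 4 = 11.
Since 11 > 6, bidding 4 is strictly better here, so truthful bidding is not dominant.

No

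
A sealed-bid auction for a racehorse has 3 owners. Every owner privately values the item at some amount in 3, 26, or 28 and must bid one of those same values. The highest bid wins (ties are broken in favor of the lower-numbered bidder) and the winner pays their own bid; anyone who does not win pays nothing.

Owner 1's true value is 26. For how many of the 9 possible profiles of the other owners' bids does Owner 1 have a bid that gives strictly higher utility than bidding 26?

1

Others bid (3, 3): truth gives 0; bid 3 gives 23 > 0. Violating.
Others bid (3, 26): truth gives 0; no alternative beats it.
Others bid (3, 28): truth gives 0; no alternative beats it.
(Checking all 9 profiles: 1 has a profitable deviation, 8 do not.)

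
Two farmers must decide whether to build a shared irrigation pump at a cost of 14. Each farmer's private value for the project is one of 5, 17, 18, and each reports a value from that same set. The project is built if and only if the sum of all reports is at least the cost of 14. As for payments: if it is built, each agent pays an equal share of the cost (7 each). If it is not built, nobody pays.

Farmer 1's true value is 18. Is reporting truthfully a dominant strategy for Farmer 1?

Yes

Check each profile of the others' reports and compare truth against every alternative report.
Others report (5): truth gives 11, best alternative gives 11.
Others report (17): truth gives 11, best alternative gives 11.
Others report (18): truth gives 11, best alternative gives 11.
In every case the truthful report is at least as good as any alternative, so it is a dominant strategy.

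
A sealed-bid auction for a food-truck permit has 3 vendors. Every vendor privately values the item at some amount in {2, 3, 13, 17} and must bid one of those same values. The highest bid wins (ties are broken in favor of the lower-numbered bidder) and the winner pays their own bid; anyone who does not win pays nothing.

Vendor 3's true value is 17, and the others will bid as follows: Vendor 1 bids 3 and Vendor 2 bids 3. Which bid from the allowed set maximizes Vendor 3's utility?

Bid 2: loses, pays 0, utility 0.
Bid 3: loses, pays 0, utility 0.
Bid 13: wins, pays 13, utility 17 - 13 = 4.
Bid 17: wins, pays 17, utility 17 - 17 = 0.
The best choice is 13 with utility 4.

13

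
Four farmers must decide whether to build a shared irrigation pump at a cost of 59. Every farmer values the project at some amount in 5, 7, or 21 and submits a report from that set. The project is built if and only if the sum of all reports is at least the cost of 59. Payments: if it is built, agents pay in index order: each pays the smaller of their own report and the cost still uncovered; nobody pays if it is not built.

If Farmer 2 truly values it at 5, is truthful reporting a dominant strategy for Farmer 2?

Yes

Check each profile of the others' reports and compare truth against every alternative report.
Others report (21, 21, 21): truth gives 0, best alternative gives -2.
Others report (5, 5, 5): truth gives 0, best alternative gives 0.
Others report (5, 5, 7): truth gives 0, best alternative gives 0.
Others report (5, 5, 21): truth gives 0, best alternative gives 0.
Others report (5, 7, 5): truth gives 0, best alternative gives 0.
Others report (5, 7, 7): truth gives 0, best alternative gives 0.
(Remaining 21 profiles checked similarly; truth is weakly best in each.)
In every case the truthful report is at least as good as any alternative, so it is a dominant strategy.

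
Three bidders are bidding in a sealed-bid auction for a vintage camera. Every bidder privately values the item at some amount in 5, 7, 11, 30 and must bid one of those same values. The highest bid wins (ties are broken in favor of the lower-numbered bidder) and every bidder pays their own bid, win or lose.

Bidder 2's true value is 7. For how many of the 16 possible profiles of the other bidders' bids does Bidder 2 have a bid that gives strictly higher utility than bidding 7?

14

Others bid (5, 11): truth gives -7; bid 11 gives -4 > -7. Violating.
Others bid (5, 30): truth gives -7; bid 5 gives -5 > -7. Violating.
Others bid (7, 5): truth gives -7; bid 11 gives -4 > -7. Violating.
Others bid (7, 7): truth gives -7; bid 11 gives -4 > -7. Violating.
Others bid (5, 5): truth gives 0; no alternative beats it.
Others bid (5, 7): truth gives 0; no alternative beats it.
(Checking all 16 profiles: 14 have a profitable deviation, 2 do not.)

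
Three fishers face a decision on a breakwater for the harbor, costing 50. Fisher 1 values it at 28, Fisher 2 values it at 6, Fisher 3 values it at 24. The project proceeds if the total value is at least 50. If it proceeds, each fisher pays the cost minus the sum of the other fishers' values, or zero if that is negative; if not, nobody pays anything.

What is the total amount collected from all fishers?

Total value 58 ≥ cost 50, so it is built.
Fisher 1: others sum to 30; max(0, 50 - 30) = 20.
Fisher 2: others sum to 52; max(0, 50 - 52) = 0.
Fisher 3: others sum to 34; max(0, 50 - 34) = 16.
Total collected = 20 + 0 + 16 = 36.

36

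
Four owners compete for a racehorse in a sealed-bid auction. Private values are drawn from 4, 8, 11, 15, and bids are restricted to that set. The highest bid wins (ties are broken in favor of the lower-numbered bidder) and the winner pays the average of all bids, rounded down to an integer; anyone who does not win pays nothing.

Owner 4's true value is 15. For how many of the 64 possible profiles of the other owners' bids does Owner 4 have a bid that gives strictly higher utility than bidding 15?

Others bid (4, 4, 4): truth gives 9; bid 8 gives 10 > 9. Violating.
Others bid (4, 4, 8): truth gives 8; bid 11 gives 9 > 8. Violating.
Others bid (4, 8, 4): truth gives 8; bid 11 gives 9 > 8. Violating.
Others bid (4, 8, 8): truth gives 7; bid 11 gives 8 > 7. Violating.
Others bid (4, 4, 11): truth gives 7; no alternative beats it.
Others bid (4, 4, 15): truth gives 0; no alternative beats it.
(Checking all 64 profiles: 8 have a profitable deviation, 56 do not.)

8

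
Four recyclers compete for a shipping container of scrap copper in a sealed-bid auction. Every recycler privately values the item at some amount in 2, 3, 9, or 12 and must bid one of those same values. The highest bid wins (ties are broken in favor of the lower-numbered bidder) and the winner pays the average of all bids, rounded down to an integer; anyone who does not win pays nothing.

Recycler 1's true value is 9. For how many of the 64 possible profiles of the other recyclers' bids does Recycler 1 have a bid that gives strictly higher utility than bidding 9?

26

Others bid (2, 2, 2): truth gives 6; bid 2 gives 7 > 6. Violating.
Others bid (2, 2, 3): truth gives 5; bid 3 gives 7 > 5. Violating.
Others bid (2, 2, 12): truth gives 0; bid 12 gives 2 > 0. Violating.
Others bid (2, 3, 2): truth gives 5; bid 3 gives 7 > 5. Violating.
Others bid (2, 2, 9): truth gives 4; no alternative beats it.
Others bid (2, 3, 9): truth gives 4; no alternative beats it.
(Checking all 64 profiles: 26 have a profitable deviation, 38 do not.)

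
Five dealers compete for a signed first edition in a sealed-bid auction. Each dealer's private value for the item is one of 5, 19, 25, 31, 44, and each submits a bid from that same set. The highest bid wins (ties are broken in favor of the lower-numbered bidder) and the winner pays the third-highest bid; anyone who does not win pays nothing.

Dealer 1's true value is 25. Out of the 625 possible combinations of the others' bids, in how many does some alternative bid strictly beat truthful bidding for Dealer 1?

64

Others bid (5, 5, 5, 31): truth gives 0; bid 31 gives 20 > 0. Violating.
Others bid (5, 5, 5, 44): truth gives 0; bid 44 gives 20 > 0. Violating.
Others bid (5, 5, 19, 31): truth gives 0; bid 31 gives 6 > 0. Violating.
Others bid (5, 5, 19, 44): truth gives 0; bid 44 gives 6 > 0. Violating.
Others bid (5, 5, 5, 5): truth gives 20; no alternative beats it.
Others bid (5, 5, 5, 19): truth gives 20; no alternative beats it.
(Checking all 625 profiles: 64 have a profitable deviation, 561 do not.)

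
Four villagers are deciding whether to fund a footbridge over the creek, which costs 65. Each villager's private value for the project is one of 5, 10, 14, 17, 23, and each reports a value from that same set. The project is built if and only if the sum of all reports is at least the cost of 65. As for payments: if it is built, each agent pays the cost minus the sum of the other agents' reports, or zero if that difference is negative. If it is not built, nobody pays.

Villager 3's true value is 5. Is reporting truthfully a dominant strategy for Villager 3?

Check each profile of the others' reports and compare truth against every alternative report.
Others report (10, 23, 23): truth gives 0, best alternative gives -4.
Others report (23, 10, 23): truth gives 0, best alternative gives -4.
Others report (23, 23, 10): truth gives 0, best alternative gives -4.
Others report (17, 17, 23): truth gives 0, best alternative gives -3.
Others report (17, 23, 17): truth gives 0, best alternative gives -3.
Others report (23, 17, 17): truth gives 0, best alternative gives -3.
(Remaining 119 profiles checked similarly; truth is weakly best in each.)
In every case the truthful report is at least as good as any alternative, so it is a dominant strategy.

Yes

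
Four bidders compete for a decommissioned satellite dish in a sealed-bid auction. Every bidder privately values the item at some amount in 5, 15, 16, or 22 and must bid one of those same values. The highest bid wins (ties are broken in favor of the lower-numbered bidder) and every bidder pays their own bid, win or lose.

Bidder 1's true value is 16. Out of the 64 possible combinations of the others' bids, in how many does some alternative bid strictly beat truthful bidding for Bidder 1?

45

Others bid (5, 5, 5): truth gives 0; bid 5 gives 11 > 0. Violating.
Others bid (5, 5, 15): truth gives 0; bid 15 gives 1 > 0. Violating.
Others bid (5, 5, 22): truth gives -16; bid 5 gives -5 > -16. Violating.
Others bid (5, 15, 5): truth gives 0; bid 15 gives 1 > 0. Violating.
Others bid (5, 5, 16): truth gives 0; no alternative beats it.
Others bid (5, 15, 16): truth gives 0; no alternative beats it.
(Checking all 64 profiles: 45 have a profitable deviation, 19 do not.)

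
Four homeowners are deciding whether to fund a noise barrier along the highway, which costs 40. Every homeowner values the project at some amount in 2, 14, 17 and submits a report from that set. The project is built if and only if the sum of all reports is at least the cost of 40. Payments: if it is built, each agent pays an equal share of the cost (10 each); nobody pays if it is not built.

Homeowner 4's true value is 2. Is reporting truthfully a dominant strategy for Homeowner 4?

Yes

Check each profile of the others' reports and compare truth against every alternative report.
Others report (2, 14, 14): truth gives 0, best alternative gives -8.
Others report (2, 14, 17): truth gives 0, best alternative gives -8.
Others report (2, 17, 14): truth gives 0, best alternative gives -8.
Others report (2, 17, 17): truth gives 0, best alternative gives -8.
Others report (14, 2, 14): truth gives 0, best alternative gives -8.
Others report (14, 2, 17): truth gives 0, best alternative gives -8.
(Remaining 21 profiles checked similarly; truth is weakly best in each.)
In every case the truthful report is at least as good as any alternative, so it is a dominant strategy.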